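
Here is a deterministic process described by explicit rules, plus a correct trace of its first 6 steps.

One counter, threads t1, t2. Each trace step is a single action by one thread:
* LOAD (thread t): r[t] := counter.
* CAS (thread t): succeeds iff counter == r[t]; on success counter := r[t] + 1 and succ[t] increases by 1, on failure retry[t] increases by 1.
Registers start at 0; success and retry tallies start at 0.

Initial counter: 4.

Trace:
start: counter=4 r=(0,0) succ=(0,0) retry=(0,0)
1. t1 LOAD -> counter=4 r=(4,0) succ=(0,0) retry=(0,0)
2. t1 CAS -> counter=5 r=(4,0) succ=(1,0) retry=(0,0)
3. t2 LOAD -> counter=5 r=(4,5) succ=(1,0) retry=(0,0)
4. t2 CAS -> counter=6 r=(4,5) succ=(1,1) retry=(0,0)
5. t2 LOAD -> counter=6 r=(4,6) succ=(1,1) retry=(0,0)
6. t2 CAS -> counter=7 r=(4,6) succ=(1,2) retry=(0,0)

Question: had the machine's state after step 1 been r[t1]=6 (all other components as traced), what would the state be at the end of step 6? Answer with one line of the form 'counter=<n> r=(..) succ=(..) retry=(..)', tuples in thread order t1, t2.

state after step 1 := counter=4 r=(6,0) succ=(0,0) retry=(0,0)
2. t1 CAS -> counter=4 r=(6,0) succ=(0,0) retry=(1,0)
3. t2 LOAD -> counter=4 r=(6,4) succ=(0,0) retry=(1,0)
4. t2 CAS -> counter=5 r=(6,4) succ=(0,1) retry=(1,0)
5. t2 LOAD -> counter=5 r=(6,5) succ=(0,1) retry=(1,0)
6. t2 CAS -> counter=6 r=(6,5) succ=(0,2) retry=(1,0)

counter=6 r=(6,5) succ=(0,2) retry=(1,0)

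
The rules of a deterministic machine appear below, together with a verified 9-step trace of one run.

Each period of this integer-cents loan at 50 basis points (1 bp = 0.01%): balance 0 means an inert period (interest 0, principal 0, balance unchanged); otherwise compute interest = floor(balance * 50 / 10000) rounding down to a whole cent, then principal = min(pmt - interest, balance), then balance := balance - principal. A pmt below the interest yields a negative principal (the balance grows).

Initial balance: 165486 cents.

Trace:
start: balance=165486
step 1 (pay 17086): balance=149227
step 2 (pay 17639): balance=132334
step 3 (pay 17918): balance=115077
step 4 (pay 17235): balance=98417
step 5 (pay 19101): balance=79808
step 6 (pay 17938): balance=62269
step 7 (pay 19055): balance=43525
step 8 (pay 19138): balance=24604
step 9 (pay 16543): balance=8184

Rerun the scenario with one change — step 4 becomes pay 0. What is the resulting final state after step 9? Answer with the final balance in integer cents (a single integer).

(re-executing from step 4 with the substitution; state before step 4: balance=115077)
step 4 (pay 0): balance=115652
step 5 (pay 19101): balance=97129
step 6 (pay 17938): balance=79676
step 7 (pay 19055): balance=61019
step 8 (pay 19138): balance=42186
step 9 (pay 16543): balance=25853

25853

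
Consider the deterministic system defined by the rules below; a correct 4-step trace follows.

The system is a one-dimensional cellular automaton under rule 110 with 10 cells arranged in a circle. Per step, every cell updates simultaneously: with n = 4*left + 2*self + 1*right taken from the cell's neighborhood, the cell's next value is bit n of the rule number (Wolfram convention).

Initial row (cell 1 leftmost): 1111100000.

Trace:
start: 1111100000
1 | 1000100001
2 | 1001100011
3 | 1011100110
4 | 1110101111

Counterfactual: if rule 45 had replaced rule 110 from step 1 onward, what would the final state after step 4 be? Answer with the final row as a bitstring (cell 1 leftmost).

(re-executing steps 1..4 under rule 45; state before step 1: 1111100000)
1 | 1000001110
2 | 1011101001
3 | 0110011001
4 | 1100010001

1100010001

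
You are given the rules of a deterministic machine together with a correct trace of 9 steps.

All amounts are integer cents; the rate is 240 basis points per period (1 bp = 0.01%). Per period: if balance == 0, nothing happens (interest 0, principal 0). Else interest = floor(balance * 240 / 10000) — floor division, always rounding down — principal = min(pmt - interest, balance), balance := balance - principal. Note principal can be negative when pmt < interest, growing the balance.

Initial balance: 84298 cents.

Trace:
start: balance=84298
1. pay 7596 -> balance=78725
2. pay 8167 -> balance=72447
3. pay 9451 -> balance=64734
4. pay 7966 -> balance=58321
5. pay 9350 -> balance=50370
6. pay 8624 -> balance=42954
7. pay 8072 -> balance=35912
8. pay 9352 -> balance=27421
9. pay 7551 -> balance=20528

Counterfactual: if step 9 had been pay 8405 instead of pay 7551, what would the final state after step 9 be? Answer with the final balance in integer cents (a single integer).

19674

(re-executing from step 9 with the substitution; state before step 9: balance=27421)
9. pay 8405 -> balance=19674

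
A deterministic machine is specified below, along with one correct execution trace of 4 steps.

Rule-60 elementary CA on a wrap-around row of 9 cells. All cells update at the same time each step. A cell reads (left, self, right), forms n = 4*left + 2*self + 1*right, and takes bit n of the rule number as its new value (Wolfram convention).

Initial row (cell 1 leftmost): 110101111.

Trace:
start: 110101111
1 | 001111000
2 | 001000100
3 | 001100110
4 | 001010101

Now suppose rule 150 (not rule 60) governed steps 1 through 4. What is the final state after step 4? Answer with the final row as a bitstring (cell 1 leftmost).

(re-executing steps 1..4 under rule 150; state before step 1: 110101111)
1 | 100100111
2 | 011111011
3 | 001110000
4 | 010101000

010101000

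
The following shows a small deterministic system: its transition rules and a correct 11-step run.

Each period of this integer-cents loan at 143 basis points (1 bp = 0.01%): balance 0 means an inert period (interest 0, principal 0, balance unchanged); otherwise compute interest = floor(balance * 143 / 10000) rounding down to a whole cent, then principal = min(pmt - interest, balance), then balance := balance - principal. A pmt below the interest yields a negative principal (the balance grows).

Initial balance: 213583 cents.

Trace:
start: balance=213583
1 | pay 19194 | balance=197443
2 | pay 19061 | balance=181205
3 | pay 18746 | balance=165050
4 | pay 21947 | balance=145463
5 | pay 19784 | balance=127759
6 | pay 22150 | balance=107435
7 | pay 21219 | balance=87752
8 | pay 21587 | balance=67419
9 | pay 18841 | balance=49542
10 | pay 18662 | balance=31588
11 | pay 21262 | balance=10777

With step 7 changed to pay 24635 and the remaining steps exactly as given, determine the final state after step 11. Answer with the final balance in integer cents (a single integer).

7162

(re-executing from step 7 with the substitution; state before step 7: balance=107435)
7 | pay 24635 | balance=84336
8 | pay 21587 | balance=63955
9 | pay 18841 | balance=46028
10 | pay 18662 | balance=28024
11 | pay 21262 | balance=7162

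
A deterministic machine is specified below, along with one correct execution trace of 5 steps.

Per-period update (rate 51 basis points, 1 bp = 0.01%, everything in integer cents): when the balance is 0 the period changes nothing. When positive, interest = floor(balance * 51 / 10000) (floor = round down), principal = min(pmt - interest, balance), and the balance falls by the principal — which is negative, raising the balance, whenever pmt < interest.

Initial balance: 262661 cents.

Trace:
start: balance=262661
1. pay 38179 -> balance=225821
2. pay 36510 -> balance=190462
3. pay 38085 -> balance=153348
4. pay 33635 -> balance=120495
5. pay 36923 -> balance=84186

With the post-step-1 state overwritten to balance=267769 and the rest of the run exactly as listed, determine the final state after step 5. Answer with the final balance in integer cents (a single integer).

126996

state after step 1 := balance=267769
2. pay 36510 -> balance=232624
3. pay 38085 -> balance=195725
4. pay 33635 -> balance=163088
5. pay 36923 -> balance=126996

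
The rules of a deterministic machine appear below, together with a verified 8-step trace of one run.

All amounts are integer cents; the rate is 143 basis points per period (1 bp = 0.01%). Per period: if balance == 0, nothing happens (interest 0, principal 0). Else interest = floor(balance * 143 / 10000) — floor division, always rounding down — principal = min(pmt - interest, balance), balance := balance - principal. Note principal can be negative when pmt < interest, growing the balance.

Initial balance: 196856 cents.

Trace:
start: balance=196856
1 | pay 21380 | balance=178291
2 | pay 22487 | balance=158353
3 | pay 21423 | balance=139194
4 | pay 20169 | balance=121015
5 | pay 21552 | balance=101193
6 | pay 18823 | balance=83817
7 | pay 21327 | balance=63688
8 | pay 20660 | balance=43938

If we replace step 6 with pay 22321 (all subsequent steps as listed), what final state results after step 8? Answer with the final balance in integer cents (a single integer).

40340

(re-executing from step 6 with the substitution; state before step 6: balance=101193)
6 | pay 22321 | balance=80319
7 | pay 21327 | balance=60140
8 | pay 20660 | balance=40340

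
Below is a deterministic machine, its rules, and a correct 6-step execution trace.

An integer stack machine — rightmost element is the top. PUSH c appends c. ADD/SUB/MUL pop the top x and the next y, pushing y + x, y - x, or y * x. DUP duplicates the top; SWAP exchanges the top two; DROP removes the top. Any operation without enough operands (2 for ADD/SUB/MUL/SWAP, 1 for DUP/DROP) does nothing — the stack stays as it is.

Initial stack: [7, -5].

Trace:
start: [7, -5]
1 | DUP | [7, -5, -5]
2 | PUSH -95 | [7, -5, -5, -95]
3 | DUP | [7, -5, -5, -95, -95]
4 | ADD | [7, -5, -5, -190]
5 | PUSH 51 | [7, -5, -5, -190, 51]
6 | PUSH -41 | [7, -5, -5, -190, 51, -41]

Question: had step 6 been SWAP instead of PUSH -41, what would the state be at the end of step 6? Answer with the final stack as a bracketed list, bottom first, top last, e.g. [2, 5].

[7, -5, -5, 51, -190]

(re-executing from step 6 with the substitution; state before step 6: [7, -5, -5, -190, 51])
6 | SWAP | [7, -5, -5, 51, -190]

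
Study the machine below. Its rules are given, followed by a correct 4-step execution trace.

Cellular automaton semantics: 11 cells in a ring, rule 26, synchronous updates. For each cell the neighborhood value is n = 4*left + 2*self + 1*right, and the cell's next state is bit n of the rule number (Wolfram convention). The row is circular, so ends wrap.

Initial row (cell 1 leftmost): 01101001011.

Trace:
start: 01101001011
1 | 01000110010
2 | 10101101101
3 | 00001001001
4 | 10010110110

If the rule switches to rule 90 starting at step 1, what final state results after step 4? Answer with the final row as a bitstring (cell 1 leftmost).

(re-executing steps 1..4 under rule 90; state before step 1: 01101001011)
1 | 01100110011
2 | 01111111111
3 | 01000000001
4 | 00100000010

00100000010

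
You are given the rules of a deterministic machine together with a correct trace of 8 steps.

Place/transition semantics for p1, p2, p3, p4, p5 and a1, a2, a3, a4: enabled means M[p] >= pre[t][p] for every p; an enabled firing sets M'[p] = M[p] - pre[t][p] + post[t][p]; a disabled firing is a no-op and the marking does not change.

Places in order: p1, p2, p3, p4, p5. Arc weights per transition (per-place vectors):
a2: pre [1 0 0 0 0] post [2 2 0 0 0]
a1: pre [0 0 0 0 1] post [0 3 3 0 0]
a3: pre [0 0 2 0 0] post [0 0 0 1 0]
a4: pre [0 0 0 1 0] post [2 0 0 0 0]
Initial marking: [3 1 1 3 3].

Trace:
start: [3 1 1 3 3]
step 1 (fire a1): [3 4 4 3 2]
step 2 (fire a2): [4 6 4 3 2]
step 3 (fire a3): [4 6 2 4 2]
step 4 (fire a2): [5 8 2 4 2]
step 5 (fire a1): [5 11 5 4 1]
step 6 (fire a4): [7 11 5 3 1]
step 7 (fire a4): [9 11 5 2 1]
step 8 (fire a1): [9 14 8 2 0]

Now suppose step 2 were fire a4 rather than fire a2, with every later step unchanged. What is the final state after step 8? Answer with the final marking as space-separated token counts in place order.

(re-executing from step 2 with the substitution; state before step 2: [3 4 4 3 2])
step 2 (fire a4): [5 4 4 2 2]
step 3 (fire a3): [5 4 2 3 2]
step 4 (fire a2): [6 6 2 3 2]
step 5 (fire a1): [6 9 5 3 1]
step 6 (fire a4): [8 9 5 2 1]
step 7 (fire a4): [10 9 5 1 1]
step 8 (fire a1): [10 12 8 1 0]

10 12 8 1 0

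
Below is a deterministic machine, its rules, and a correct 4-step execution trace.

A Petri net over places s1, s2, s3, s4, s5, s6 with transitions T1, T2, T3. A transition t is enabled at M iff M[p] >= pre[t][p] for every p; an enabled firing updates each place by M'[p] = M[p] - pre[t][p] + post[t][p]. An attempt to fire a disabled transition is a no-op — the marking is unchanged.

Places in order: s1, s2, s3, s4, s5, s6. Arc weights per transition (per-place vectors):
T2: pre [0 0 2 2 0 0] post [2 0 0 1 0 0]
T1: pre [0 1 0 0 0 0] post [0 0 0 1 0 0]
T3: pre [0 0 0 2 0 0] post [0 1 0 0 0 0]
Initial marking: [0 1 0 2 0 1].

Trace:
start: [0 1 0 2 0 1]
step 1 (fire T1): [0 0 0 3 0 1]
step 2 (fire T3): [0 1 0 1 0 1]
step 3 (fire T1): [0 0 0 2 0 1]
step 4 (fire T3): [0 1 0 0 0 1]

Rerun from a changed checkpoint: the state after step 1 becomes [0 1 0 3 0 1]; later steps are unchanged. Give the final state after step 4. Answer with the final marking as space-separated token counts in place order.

state after step 1 := [0 1 0 3 0 1]
step 2 (fire T3): [0 2 0 1 0 1]
step 3 (fire T1): [0 1 0 2 0 1]
step 4 (fire T3): [0 2 0 0 0 1]

0 2 0 0 0 1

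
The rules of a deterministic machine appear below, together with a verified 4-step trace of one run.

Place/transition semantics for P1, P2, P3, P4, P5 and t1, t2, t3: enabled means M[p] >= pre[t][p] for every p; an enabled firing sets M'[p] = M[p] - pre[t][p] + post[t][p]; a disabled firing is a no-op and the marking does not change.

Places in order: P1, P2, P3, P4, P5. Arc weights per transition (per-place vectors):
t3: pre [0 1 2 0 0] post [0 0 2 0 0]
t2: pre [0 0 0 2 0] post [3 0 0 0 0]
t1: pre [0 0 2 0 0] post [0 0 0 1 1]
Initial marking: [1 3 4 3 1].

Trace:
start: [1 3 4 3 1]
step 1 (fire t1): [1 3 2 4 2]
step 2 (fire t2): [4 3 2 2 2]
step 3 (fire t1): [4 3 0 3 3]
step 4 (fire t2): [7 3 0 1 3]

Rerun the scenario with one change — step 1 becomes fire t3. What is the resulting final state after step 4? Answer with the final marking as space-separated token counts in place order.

7 2 2 0 2

(re-executing from step 1 with the substitution; state before step 1: [1 3 4 3 1])
step 1 (fire t3): [1 2 4 3 1]
step 2 (fire t2): [4 2 4 1 1]
step 3 (fire t1): [4 2 2 2 2]
step 4 (fire t2): [7 2 2 0 2]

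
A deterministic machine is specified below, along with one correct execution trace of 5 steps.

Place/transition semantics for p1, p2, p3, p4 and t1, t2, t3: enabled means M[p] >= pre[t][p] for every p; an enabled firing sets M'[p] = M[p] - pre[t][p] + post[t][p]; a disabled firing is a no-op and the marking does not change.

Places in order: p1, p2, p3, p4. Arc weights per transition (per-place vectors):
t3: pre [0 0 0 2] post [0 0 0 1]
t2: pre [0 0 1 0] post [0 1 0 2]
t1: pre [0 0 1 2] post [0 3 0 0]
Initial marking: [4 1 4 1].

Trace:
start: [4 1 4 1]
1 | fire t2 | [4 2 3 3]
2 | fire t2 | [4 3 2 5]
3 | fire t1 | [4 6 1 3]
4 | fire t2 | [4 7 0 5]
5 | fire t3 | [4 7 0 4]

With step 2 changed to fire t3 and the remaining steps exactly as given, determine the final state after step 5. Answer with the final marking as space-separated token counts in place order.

4 6 1 1

(re-executing from step 2 with the substitution; state before step 2: [4 2 3 3])
2 | fire t3 | [4 2 3 2]
3 | fire t1 | [4 5 2 0]
4 | fire t2 | [4 6 1 2]
5 | fire t3 | [4 6 1 1]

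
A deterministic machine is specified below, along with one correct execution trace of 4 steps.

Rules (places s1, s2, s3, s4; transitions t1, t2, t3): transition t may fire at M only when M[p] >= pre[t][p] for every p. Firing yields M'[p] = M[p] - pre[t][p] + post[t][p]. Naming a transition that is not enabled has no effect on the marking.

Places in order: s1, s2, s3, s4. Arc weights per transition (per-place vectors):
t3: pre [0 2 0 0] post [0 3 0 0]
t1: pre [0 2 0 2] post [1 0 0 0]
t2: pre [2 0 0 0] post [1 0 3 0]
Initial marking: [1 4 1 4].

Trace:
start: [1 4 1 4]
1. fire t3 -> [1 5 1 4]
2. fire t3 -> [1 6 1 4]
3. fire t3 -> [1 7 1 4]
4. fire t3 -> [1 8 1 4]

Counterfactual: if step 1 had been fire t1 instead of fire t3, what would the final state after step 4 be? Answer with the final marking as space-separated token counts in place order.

2 5 1 2

(re-executing from step 1 with the substitution; state before step 1: [1 4 1 4])
1. fire t1 -> [2 2 1 2]
2. fire t3 -> [2 3 1 2]
3. fire t3 -> [2 4 1 2]
4. fire t3 -> [2 5 1 2]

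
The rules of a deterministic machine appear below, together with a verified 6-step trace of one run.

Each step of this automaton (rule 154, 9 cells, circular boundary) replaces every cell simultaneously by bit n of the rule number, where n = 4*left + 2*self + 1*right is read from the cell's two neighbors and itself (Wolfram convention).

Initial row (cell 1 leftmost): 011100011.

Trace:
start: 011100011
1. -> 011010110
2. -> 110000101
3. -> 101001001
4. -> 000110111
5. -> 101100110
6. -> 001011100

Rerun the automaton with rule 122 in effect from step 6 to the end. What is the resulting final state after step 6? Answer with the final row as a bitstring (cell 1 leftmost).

011111111

(re-executing step 6 under rule 122; state before step 6: 101100110)
6. -> 011111111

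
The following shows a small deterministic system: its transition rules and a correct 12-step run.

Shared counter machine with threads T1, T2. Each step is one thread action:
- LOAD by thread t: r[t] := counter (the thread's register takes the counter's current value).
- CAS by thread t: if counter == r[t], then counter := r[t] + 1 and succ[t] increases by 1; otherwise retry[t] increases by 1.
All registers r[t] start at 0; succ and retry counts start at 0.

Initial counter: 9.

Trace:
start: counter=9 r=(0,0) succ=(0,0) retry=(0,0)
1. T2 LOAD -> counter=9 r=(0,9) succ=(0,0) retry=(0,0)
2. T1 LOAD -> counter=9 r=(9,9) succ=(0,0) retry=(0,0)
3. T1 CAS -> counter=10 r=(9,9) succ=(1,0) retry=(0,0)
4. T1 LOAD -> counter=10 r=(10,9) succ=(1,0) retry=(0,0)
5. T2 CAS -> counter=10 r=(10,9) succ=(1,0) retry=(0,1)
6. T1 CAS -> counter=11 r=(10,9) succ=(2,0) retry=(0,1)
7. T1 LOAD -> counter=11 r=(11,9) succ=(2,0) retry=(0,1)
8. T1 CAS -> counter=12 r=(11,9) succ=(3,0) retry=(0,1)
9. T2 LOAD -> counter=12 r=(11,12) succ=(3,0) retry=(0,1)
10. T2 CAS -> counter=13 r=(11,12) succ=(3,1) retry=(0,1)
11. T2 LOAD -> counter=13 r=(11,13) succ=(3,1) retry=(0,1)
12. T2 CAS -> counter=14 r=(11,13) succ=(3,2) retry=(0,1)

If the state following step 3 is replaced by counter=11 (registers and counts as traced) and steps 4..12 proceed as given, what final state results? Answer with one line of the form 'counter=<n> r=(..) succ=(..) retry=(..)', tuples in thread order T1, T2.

state after step 3 := counter=11 r=(9,9) succ=(1,0) retry=(0,0)
4. T1 LOAD -> counter=11 r=(11,9) succ=(1,0) retry=(0,0)
5. T2 CAS -> counter=11 r=(11,9) succ=(1,0) retry=(0,1)
6. T1 CAS -> counter=12 r=(11,9) succ=(2,0) retry=(0,1)
7. T1 LOAD -> counter=12 r=(12,9) succ=(2,0) retry=(0,1)
8. T1 CAS -> counter=13 r=(12,9) succ=(3,0) retry=(0,1)
9. T2 LOAD -> counter=13 r=(12,13) succ=(3,0) retry=(0,1)
10. T2 CAS -> counter=14 r=(12,13) succ=(3,1) retry=(0,1)
11. T2 LOAD -> counter=14 r=(12,14) succ=(3,1) retry=(0,1)
12. T2 CAS -> counter=15 r=(12,14) succ=(3,2) retry=(0,1)

counter=15 r=(12,14) succ=(3,2) retry=(0,1)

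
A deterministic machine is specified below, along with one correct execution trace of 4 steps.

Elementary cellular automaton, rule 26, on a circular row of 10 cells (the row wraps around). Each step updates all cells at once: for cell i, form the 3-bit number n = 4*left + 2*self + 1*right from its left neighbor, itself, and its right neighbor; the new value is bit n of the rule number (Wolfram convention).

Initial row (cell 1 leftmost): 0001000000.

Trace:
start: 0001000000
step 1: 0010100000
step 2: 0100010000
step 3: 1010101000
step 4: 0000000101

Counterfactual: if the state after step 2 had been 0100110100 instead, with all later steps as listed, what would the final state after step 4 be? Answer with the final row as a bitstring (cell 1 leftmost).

state after step 2 := 0100110100
step 3: 1011100010
step 4: 0010010100

0010010100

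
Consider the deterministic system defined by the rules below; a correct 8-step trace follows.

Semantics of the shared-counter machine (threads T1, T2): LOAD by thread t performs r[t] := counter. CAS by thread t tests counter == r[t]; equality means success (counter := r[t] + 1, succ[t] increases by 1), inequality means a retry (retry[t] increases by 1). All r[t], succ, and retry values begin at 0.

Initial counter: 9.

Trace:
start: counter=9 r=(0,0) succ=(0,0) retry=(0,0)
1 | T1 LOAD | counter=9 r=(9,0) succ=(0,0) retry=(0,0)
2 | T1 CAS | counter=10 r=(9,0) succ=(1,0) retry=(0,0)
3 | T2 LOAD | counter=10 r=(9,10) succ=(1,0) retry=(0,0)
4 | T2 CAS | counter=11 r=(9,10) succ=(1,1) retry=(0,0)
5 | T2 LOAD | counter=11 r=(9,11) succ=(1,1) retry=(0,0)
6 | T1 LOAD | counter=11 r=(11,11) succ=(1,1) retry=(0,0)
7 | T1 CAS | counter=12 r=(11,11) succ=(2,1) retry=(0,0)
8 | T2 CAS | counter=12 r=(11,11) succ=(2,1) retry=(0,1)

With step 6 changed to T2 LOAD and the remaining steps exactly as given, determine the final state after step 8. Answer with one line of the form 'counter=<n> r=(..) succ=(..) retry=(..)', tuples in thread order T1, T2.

(re-executing from step 6 with the substitution; state before step 6: counter=11 r=(9,11) succ=(1,1) retry=(0,0))
6 | T2 LOAD | counter=11 r=(9,11) succ=(1,1) retry=(0,0)
7 | T1 CAS | counter=11 r=(9,11) succ=(1,1) retry=(1,0)
8 | T2 CAS | counter=12 r=(9,11) succ=(1,2) retry=(1,0)

counter=12 r=(9,11) succ=(1,2) retry=(1,0)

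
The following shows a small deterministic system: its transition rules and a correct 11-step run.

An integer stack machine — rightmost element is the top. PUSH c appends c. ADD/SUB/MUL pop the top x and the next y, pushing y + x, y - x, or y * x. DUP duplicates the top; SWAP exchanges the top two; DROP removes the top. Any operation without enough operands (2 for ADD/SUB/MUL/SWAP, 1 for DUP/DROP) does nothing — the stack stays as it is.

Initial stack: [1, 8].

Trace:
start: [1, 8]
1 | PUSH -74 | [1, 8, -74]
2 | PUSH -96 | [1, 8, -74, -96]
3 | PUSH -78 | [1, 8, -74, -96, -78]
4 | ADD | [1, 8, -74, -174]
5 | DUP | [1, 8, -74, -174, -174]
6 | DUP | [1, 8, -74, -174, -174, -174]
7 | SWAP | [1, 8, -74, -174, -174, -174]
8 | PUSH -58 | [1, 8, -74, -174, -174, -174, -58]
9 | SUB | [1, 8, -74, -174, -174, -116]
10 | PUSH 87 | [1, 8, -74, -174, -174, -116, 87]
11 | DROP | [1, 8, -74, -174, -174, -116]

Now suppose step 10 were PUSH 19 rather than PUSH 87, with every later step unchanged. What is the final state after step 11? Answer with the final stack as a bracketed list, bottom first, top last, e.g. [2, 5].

[1, 8, -74, -174, -174, -116]

(re-executing from step 10 with the substitution; state before step 10: [1, 8, -74, -174, -174, -116])
10 | PUSH 19 | [1, 8, -74, -174, -174, -116, 19]
11 | DROP | [1, 8, -74, -174, -174, -116]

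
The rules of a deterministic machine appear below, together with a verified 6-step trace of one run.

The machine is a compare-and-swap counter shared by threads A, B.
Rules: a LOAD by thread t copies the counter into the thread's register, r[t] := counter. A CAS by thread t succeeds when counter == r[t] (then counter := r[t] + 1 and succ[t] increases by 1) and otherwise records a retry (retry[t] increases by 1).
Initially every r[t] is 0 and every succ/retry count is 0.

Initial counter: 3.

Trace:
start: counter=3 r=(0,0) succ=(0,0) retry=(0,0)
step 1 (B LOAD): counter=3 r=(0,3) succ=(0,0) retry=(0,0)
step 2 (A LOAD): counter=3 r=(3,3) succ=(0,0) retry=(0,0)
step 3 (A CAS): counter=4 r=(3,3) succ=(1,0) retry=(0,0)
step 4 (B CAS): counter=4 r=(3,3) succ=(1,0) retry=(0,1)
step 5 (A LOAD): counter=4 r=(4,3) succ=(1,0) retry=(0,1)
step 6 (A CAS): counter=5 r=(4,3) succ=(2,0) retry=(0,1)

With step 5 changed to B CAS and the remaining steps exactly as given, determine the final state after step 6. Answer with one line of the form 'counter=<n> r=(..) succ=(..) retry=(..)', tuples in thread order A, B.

(re-executing from step 5 with the substitution; state before step 5: counter=4 r=(3,3) succ=(1,0) retry=(0,1))
step 5 (B CAS): counter=4 r=(3,3) succ=(1,0) retry=(0,2)
step 6 (A CAS): counter=4 r=(3,3) succ=(1,0) retry=(1,2)

counter=4 r=(3,3) succ=(1,0) retry=(1,2)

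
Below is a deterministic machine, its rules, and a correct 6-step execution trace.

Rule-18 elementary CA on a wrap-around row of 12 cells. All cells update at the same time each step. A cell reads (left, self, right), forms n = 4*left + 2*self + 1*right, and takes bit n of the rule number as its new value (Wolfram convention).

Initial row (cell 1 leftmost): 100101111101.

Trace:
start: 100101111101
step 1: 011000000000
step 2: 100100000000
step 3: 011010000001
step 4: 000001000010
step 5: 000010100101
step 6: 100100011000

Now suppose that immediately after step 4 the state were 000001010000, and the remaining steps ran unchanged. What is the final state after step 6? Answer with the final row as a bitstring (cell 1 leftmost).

state after step 4 := 000001010000
step 5: 000010001000
step 6: 000101010100

000101010100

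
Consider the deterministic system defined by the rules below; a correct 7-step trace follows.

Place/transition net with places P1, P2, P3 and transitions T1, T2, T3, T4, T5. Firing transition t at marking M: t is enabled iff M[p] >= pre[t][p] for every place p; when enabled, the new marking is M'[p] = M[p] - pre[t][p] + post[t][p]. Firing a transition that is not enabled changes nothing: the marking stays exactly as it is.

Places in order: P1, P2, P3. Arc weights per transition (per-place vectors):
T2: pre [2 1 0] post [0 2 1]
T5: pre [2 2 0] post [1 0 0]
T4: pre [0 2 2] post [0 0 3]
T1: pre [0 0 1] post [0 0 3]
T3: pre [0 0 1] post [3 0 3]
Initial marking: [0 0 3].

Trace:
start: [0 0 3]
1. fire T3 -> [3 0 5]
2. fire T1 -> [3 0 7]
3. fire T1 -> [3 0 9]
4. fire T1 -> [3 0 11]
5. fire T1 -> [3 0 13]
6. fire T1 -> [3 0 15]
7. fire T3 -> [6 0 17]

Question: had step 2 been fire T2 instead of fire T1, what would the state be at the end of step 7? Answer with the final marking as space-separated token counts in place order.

6 0 15

(re-executing from step 2 with the substitution; state before step 2: [3 0 5])
2. fire T2 -> [3 0 5]
3. fire T1 -> [3 0 7]
4. fire T1 -> [3 0 9]
5. fire T1 -> [3 0 11]
6. fire T1 -> [3 0 13]
7. fire T3 -> [6 0 15]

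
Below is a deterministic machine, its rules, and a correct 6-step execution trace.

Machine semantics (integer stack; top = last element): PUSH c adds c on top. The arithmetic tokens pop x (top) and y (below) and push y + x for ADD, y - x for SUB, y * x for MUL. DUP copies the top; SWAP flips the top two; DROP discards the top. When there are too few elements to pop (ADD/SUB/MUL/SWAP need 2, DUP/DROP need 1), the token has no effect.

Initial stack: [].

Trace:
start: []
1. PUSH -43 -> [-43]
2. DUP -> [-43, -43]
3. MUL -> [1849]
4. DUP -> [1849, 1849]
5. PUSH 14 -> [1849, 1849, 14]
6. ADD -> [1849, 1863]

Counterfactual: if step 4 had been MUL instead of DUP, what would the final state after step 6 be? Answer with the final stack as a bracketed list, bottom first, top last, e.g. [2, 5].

(re-executing from step 4 with the substitution; state before step 4: [1849])
4. MUL -> [1849]
5. PUSH 14 -> [1849, 14]
6. ADD -> [1863]

[1863]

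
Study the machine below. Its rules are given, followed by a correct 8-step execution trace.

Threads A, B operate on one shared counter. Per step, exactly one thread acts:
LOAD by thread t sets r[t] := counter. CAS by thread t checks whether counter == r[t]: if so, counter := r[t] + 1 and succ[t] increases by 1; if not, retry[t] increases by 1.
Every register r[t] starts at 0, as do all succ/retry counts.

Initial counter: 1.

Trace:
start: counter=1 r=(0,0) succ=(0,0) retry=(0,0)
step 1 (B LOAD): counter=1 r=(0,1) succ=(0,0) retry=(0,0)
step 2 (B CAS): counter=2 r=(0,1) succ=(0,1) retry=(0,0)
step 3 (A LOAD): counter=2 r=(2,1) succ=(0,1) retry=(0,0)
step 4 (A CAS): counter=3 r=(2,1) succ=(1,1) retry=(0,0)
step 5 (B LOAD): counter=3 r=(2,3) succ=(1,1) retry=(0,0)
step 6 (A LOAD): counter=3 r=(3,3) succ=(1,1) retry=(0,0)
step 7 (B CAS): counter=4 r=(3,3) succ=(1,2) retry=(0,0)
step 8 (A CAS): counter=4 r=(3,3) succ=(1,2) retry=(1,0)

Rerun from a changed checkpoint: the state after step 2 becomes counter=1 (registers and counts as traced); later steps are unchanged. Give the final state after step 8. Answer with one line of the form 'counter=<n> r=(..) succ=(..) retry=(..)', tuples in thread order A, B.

counter=3 r=(2,2) succ=(1,2) retry=(1,0)

state after step 2 := counter=1 r=(0,1) succ=(0,1) retry=(0,0)
step 3 (A LOAD): counter=1 r=(1,1) succ=(0,1) retry=(0,0)
step 4 (A CAS): counter=2 r=(1,1) succ=(1,1) retry=(0,0)
step 5 (B LOAD): counter=2 r=(1,2) succ=(1,1) retry=(0,0)
step 6 (A LOAD): counter=2 r=(2,2) succ=(1,1) retry=(0,0)
step 7 (B CAS): counter=3 r=(2,2) succ=(1,2) retry=(0,0)
step 8 (A CAS): counter=3 r=(2,2) succ=(1,2) retry=(1,0)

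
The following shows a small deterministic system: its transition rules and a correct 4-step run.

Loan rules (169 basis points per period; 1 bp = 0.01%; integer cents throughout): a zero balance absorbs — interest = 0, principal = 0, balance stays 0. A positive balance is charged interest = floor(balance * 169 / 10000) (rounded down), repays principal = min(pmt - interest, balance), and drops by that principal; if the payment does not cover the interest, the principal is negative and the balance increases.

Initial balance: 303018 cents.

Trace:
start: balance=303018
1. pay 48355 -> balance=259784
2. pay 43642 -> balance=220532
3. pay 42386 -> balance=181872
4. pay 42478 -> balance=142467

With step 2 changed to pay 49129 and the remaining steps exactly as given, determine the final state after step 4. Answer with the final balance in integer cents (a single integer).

(re-executing from step 2 with the substitution; state before step 2: balance=259784)
2. pay 49129 -> balance=215045
3. pay 42386 -> balance=176293
4. pay 42478 -> balance=136794

136794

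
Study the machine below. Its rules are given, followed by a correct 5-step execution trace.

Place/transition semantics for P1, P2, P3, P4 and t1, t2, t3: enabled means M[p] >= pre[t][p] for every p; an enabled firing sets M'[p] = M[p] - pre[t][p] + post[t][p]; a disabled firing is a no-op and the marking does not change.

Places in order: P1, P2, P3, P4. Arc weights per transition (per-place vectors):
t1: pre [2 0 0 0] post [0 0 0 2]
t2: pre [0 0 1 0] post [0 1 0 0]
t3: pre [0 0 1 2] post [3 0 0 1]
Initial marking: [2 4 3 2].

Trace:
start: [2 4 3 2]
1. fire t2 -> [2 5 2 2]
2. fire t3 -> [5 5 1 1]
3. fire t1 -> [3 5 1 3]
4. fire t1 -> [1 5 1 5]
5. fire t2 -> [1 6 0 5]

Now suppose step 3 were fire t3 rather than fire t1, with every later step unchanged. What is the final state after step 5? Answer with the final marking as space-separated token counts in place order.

3 6 0 3

(re-executing from step 3 with the substitution; state before step 3: [5 5 1 1])
3. fire t3 -> [5 5 1 1]
4. fire t1 -> [3 5 1 3]
5. fire t2 -> [3 6 0 3]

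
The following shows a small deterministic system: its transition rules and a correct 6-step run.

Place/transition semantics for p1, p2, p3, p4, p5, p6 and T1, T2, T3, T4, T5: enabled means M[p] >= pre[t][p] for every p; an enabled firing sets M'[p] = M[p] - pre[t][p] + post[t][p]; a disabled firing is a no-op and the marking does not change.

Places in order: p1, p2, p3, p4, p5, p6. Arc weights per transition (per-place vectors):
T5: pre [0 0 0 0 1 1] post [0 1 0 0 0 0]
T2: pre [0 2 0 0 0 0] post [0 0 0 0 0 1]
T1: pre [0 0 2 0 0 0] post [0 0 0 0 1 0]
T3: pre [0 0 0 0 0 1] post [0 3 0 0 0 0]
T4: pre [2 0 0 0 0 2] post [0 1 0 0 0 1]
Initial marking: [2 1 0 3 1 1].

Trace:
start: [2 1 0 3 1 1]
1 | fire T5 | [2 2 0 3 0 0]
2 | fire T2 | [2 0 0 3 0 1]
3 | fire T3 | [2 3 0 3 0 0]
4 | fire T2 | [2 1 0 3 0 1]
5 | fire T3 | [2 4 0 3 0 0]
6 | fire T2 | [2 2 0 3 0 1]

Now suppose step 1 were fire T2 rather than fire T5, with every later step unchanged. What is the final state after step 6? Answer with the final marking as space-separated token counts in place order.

(re-executing from step 1 with the substitution; state before step 1: [2 1 0 3 1 1])
1 | fire T2 | [2 1 0 3 1 1]
2 | fire T2 | [2 1 0 3 1 1]
3 | fire T3 | [2 4 0 3 1 0]
4 | fire T2 | [2 2 0 3 1 1]
5 | fire T3 | [2 5 0 3 1 0]
6 | fire T2 | [2 3 0 3 1 1]

2 3 0 3 1 1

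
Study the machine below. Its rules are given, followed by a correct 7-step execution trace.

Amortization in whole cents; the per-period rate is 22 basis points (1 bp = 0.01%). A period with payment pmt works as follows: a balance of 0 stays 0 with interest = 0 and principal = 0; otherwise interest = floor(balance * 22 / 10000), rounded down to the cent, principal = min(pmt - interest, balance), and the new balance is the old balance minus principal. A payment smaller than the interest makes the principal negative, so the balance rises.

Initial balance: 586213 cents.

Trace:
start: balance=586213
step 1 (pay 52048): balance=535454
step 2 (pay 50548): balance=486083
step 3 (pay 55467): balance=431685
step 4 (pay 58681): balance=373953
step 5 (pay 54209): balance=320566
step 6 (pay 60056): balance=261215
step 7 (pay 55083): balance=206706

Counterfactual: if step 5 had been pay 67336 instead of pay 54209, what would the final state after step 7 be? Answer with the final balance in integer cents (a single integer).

193521

(re-executing from step 5 with the substitution; state before step 5: balance=373953)
step 5 (pay 67336): balance=307439
step 6 (pay 60056): balance=248059
step 7 (pay 55083): balance=193521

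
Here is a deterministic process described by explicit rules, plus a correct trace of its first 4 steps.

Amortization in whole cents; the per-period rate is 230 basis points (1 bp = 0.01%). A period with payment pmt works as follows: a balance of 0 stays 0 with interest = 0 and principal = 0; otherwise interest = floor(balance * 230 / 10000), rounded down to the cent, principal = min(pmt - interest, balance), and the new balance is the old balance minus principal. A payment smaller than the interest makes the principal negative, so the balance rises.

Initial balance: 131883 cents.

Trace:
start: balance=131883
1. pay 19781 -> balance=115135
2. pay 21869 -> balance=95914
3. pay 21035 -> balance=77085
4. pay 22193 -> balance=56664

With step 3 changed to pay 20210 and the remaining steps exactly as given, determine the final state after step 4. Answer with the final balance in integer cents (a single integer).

(re-executing from step 3 with the substitution; state before step 3: balance=95914)
3. pay 20210 -> balance=77910
4. pay 22193 -> balance=57508

57508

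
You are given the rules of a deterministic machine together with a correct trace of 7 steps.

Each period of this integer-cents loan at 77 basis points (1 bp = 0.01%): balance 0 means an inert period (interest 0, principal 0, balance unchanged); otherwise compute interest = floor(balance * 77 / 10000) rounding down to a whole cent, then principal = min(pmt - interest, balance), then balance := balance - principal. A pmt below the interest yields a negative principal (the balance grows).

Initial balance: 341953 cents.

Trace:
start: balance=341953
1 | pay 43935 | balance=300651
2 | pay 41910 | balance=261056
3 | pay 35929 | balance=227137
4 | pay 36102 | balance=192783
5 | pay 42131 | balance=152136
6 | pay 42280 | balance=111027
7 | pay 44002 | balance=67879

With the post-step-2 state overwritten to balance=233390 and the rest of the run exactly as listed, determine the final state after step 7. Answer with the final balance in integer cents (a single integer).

39133

state after step 2 := balance=233390
3 | pay 35929 | balance=199258
4 | pay 36102 | balance=164690
5 | pay 42131 | balance=123827
6 | pay 42280 | balance=82500
7 | pay 44002 | balance=39133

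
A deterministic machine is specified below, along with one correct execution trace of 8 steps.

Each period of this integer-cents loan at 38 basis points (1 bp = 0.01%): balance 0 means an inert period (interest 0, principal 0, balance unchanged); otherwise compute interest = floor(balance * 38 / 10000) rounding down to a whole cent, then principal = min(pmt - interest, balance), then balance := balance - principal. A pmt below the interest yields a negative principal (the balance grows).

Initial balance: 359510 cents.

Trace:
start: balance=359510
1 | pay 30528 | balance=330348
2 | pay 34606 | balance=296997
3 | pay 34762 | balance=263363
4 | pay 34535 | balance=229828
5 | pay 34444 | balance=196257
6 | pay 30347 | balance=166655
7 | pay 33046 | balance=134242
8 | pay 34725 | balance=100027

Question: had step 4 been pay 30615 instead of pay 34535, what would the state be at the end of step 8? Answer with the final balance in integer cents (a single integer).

(re-executing from step 4 with the substitution; state before step 4: balance=263363)
4 | pay 30615 | balance=233748
5 | pay 34444 | balance=200192
6 | pay 30347 | balance=170605
7 | pay 33046 | balance=138207
8 | pay 34725 | balance=104007

104007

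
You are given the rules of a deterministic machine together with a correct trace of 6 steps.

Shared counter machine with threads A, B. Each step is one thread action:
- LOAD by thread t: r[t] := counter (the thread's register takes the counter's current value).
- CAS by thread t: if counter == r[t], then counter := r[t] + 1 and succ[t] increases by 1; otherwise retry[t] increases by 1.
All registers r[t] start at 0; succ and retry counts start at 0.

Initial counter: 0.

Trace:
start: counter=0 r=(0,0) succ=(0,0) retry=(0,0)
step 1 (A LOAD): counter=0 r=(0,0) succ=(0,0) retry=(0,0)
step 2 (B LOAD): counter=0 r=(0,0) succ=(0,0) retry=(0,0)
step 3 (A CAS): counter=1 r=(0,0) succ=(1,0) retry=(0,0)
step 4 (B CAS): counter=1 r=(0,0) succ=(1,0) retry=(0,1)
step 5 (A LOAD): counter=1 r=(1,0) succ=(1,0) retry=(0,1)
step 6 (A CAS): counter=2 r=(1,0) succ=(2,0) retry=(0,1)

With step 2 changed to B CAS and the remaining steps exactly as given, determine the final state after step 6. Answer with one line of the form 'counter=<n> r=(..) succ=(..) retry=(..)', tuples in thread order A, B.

counter=2 r=(1,0) succ=(1,1) retry=(1,1)

(re-executing from step 2 with the substitution; state before step 2: counter=0 r=(0,0) succ=(0,0) retry=(0,0))
step 2 (B CAS): counter=1 r=(0,0) succ=(0,1) retry=(0,0)
step 3 (A CAS): counter=1 r=(0,0) succ=(0,1) retry=(1,0)
step 4 (B CAS): counter=1 r=(0,0) succ=(0,1) retry=(1,1)
step 5 (A LOAD): counter=1 r=(1,0) succ=(0,1) retry=(1,1)
step 6 (A CAS): counter=2 r=(1,0) succ=(1,1) retry=(1,1)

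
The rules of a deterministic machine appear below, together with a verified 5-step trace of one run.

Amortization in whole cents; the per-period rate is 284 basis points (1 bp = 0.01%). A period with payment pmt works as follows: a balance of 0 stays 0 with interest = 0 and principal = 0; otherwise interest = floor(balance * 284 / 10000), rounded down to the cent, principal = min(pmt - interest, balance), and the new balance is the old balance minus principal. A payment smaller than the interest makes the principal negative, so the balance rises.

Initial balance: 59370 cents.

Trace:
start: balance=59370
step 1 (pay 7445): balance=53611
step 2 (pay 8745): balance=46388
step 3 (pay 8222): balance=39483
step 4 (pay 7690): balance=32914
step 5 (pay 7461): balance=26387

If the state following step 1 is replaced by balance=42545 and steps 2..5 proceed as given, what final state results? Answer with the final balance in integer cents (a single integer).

state after step 1 := balance=42545
step 2 (pay 8745): balance=35008
step 3 (pay 8222): balance=27780
step 4 (pay 7690): balance=20878
step 5 (pay 7461): balance=14009

14009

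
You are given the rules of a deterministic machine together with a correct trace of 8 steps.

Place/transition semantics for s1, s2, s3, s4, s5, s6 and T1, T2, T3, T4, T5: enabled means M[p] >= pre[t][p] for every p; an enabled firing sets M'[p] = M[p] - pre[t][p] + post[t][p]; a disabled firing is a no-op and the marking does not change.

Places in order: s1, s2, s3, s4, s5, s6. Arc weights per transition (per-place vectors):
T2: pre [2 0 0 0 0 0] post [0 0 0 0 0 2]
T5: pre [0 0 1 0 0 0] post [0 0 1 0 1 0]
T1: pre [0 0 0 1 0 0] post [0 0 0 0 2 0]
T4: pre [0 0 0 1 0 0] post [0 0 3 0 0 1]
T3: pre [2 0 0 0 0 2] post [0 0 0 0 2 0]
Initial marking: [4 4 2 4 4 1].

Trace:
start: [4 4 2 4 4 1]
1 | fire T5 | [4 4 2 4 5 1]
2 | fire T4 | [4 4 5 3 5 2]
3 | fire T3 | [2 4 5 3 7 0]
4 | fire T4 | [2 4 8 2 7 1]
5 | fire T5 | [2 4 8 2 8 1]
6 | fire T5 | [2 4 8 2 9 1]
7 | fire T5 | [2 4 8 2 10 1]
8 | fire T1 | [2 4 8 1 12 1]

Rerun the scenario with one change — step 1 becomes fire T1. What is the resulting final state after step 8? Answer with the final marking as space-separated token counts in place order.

(re-executing from step 1 with the substitution; state before step 1: [4 4 2 4 4 1])
1 | fire T1 | [4 4 2 3 6 1]
2 | fire T4 | [4 4 5 2 6 2]
3 | fire T3 | [2 4 5 2 8 0]
4 | fire T4 | [2 4 8 1 8 1]
5 | fire T5 | [2 4 8 1 9 1]
6 | fire T5 | [2 4 8 1 10 1]
7 | fire T5 | [2 4 8 1 11 1]
8 | fire T1 | [2 4 8 0 13 1]

2 4 8 0 13 1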